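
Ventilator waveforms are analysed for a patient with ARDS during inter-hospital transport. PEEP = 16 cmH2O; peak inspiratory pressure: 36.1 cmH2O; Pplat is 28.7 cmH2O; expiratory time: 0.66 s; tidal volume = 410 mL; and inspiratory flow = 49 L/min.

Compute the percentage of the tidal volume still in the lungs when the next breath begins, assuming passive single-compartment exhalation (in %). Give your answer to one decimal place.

Flow: 49 L/min ÷ 60 = 0.8167 L/s.
R = (PIP − Pplat)/V̇ = (36.1 − 28.7) / 0.8167 = 7.4/0.8167 = 9.061 cmH2O·s/L.
C = Vt/(Pplat − PEEP) = 410.0 / (28.7 − 16) = 410.0/12.7 = 32.283 mL/cmH2O.
τ = R × C = 9.061 × 0.03228 L/cmH2O = 0.2925 s.
Fraction remaining at end-expiration = e^(−Te/τ) = e^(−0.66/0.2925) = 0.1047 → 10.47%.

10.5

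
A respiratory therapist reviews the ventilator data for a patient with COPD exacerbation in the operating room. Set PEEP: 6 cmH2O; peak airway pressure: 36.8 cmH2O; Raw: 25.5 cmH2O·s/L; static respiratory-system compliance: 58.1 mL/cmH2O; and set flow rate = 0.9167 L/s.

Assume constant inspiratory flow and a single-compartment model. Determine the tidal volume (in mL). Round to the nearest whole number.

Equation of motion (constant flow): PIP = Vt/C + R·V̇ + PEEP.
Vt/C = PIP − R·V̇ − PEEP = 36.8 − 23.376 − 6 = 7.424 cmH2O.
Vt = C × 7.424 = 58.1 × 7.424 = 431.33 mL.

431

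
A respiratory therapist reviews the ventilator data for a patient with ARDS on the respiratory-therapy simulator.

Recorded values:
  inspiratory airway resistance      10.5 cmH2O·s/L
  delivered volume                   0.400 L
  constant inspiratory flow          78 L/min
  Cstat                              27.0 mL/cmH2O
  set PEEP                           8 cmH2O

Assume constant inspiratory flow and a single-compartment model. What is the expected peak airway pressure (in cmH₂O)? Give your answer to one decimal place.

Flow: 78 L/min ÷ 60 = 1.3 L/s.
Equation of motion (constant flow): PIP = Vt/C + R·V̇ + PEEP.
PIP = 400/27.0 + 10.5×1.3 + 8 = 14.815 + 13.65 + 8 = 36.465 cmH2O.

36.5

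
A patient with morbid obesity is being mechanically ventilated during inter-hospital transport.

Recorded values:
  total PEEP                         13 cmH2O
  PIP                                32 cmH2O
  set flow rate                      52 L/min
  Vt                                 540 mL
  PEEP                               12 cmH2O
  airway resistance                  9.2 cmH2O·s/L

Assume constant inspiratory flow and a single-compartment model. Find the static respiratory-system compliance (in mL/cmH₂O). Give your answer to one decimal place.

49.0

Flow: 52 L/min ÷ 60 = 0.8667 L/s.
Total PEEP = 13 cmH2O (set 12 + intrinsic 1); this is the baseline alveolar pressure.
Equation of motion (constant flow): PIP = Vt/C + R·V̇ + PEEP.
Vt/C = PIP − R·V̇ − PEEP = 32 − 9.2×0.8667 − 13 = 32 − 7.974 − 13 = 11.026 cmH2O.
C = Vt / 11.026 = 540 / 11.026 = 48.975 mL/cmH2O.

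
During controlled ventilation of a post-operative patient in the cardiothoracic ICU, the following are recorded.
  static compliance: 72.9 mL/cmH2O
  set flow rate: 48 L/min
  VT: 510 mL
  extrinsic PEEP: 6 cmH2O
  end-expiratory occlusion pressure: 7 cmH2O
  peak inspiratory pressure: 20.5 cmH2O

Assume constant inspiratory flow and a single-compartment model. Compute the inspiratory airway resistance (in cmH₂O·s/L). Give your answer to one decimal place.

8.1

Flow: 48 L/min ÷ 60 = 0.8 L/s.
Total PEEP = 7 cmH2O (set 6 + intrinsic 1); this is the baseline alveolar pressure.
Equation of motion (constant flow): PIP = Vt/C + R·V̇ + PEEP.
R·V̇ = PIP − Vt/C − PEEP = 20.5 − 510/72.9 − 7 = 20.5 − 6.996 − 7 = 6.504 cmH2O.
R = 6.504 / 0.8 = 8.13 cmH2O·s/L.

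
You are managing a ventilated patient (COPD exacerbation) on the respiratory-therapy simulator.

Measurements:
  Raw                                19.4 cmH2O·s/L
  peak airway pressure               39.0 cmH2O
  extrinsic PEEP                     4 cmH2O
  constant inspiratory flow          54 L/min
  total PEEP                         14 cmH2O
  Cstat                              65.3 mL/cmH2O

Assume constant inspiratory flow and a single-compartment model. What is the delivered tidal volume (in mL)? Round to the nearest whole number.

492

Flow: 54 L/min ÷ 60 = 0.9 L/s.
Total PEEP = 14 cmH2O (set 4 + intrinsic 10); this is the baseline alveolar pressure.
Equation of motion (constant flow): PIP = Vt/C + R·V̇ + PEEP.
Vt/C = PIP − R·V̇ − PEEP = 39.0 − 17.46 − 14 = 7.54 cmH2O.
Vt = C × 7.54 = 65.3 × 7.54 = 492.36 mL.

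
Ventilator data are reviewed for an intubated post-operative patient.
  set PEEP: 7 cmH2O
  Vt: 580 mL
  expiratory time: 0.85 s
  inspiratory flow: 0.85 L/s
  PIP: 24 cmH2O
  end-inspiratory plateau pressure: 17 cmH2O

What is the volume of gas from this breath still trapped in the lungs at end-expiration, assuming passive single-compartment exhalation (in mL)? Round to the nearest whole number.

98

R = (PIP − Pplat)/V̇ = (24 − 17) / 0.85 = 7.0/0.85 = 8.235 cmH2O·s/L.
C = Vt/(Pplat − PEEP) = 580.0 / (17 − 7) = 580.0/10.0 = 58.0 mL/cmH2O.
τ = R × C = 8.235 × 0.058 L/cmH2O = 0.4776 s.
Fraction remaining = e^(−Te/τ) = e^(−0.85/0.4776) = 0.1687.
Trapped volume = 580.0 × 0.1687 = 97.846 mL.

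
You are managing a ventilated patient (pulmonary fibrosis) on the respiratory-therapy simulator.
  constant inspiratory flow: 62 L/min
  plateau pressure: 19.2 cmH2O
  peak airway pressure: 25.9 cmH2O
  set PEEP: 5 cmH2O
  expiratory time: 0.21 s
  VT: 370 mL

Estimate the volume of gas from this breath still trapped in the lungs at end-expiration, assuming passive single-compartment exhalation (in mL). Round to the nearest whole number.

Flow: 62 L/min ÷ 60 = 1.0333 L/s.
R = (PIP − Pplat)/V̇ = (25.9 − 19.2) / 1.0333 = 6.7/1.0333 = 6.484 cmH2O·s/L.
C = Vt/(Pplat − PEEP) = 370.0 / (19.2 − 5) = 370.0/14.2 = 26.056 mL/cmH2O.
τ = R × C = 6.484 × 0.02606 L/cmH2O = 0.169 s.
Fraction remaining = e^(−Te/τ) = e^(−0.21/0.169) = 0.2886.
Trapped volume = 370.0 × 0.2886 = 106.78 mL.

107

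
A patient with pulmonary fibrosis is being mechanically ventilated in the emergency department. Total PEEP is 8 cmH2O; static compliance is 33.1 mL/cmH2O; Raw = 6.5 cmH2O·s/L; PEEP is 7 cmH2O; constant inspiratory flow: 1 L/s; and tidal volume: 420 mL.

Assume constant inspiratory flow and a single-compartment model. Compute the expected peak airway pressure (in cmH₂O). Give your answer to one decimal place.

27.2

Total PEEP = 8 cmH2O (set 7 + intrinsic 1); this is the baseline alveolar pressure.
Equation of motion (constant flow): PIP = Vt/C + R·V̇ + PEEP.
PIP = 420/33.1 + 6.5×1 + 8 = 12.689 + 6.5 + 8 = 27.189 cmH2O.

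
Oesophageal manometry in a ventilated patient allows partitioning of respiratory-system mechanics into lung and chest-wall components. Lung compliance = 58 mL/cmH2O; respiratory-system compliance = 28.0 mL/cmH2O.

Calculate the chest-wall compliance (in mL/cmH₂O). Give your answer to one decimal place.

1/Ccw = 1/Crs − 1/CL.
1/Ccw = 1/28.0 − 1/58 = 0.01847.
Ccw = 54.142 mL/cmH2O.

54.1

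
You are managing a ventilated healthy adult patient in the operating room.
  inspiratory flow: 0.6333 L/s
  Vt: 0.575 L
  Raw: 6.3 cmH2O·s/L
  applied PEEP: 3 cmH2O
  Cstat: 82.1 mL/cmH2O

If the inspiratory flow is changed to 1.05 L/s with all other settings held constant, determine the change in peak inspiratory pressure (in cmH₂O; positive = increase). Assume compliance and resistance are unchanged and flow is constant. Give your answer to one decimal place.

PIP = Vt/C + R·V̇ + PEEP (constant-flow equation of motion).
Only the resistive term changes: ΔPIP = R × ΔV̇ = 6.3 × (1.05 − 0.6333) = 6.3 × 0.4167 = 2.625 cmH2O.

2.6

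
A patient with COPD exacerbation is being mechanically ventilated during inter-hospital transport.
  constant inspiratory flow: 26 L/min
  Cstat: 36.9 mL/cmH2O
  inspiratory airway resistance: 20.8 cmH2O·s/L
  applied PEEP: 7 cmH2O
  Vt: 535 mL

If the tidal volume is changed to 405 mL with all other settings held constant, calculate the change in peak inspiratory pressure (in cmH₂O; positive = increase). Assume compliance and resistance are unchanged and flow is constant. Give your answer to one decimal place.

PIP = Vt/C + R·V̇ + PEEP (constant-flow equation of motion).
Only the elastic term changes: ΔPIP = ΔVt / C = (405 − 535) / 36.9 = -3.523 cmH2O.

-3.5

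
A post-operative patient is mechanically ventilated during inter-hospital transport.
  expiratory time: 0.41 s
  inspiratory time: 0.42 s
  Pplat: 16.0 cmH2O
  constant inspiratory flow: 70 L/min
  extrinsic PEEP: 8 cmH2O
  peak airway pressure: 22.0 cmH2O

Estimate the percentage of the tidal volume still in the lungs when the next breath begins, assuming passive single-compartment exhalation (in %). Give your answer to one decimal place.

27.2

Flow: 70 L/min ÷ 60 = 1.1667 L/s.
Vt = flow × Ti = 1.1667 L/s × 0.42 s × 1000 mL/L = 490.01 mL.
R = (PIP − Pplat)/V̇ = (22.0 − 16.0) / 1.1667 = 6.0/1.1667 = 5.143 cmH2O·s/L.
C = Vt/(Pplat − PEEP) = 490.01 / (16.0 − 8) = 490.01/8.0 = 61.251 mL/cmH2O.
τ = R × C = 5.143 × 0.06125 L/cmH2O = 0.315 s.
Fraction remaining at end-expiration = e^(−Te/τ) = e^(−0.41/0.315) = 0.2721 → 27.21%.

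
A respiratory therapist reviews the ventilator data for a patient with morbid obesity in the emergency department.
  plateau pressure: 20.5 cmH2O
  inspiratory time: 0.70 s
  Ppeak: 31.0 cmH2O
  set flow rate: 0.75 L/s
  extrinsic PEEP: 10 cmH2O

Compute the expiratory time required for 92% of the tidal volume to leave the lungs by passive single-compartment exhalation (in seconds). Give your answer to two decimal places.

1.77

Vt = flow × Ti = 0.75 L/s × 0.70 s × 1000 mL/L = 525.0 mL.
R = (PIP − Pplat)/V̇ = (31.0 − 20.5) / 0.75 = 10.5/0.75 = 14.0 cmH2O·s/L.
C = Vt/(Pplat − PEEP) = 525.0 / (20.5 − 10) = 525.0/10.5 = 50.0 mL/cmH2O.
τ = R × C = 14.0 × 0.05 L/cmH2O = 0.7 s.
t = −τ·ln(1 − 0.92) = −0.7·ln(0.08) = 1.768 s.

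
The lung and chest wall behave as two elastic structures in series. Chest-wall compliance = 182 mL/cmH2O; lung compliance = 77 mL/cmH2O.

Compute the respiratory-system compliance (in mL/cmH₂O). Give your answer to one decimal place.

Lung and chest wall are elastances in series: 1/Crs = 1/CL + 1/Ccw.
1/Crs = 1/77 + 1/182 = 0.01848.
Crs = 54.113 mL/cmH2O.

54.1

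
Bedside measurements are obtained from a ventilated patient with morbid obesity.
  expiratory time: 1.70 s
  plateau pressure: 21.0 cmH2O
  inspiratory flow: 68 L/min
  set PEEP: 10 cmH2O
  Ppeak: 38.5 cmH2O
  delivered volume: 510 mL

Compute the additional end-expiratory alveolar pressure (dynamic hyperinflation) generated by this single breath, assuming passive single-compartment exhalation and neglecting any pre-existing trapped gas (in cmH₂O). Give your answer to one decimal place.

Flow: 68 L/min ÷ 60 = 1.1333 L/s.
R = (PIP − Pplat)/V̇ = (38.5 − 21.0) / 1.1333 = 17.5/1.1333 = 15.442 cmH2O·s/L.
C = Vt/(Pplat − PEEP) = 510.0 / (21.0 − 10) = 510.0/11.0 = 46.364 mL/cmH2O.
τ = R × C = 15.442 × 0.04636 L/cmH2O = 0.7159 s.
Fraction remaining = e^(−Te/τ) = e^(−1.70/0.7159) = 0.09305; trapped volume = 510.0 × 0.09305 = 47.456 mL.
Additional alveolar pressure from trapping ≈ V_trapped / C = 47.456 / 46.364 = 1.024 cmH2O.

1.0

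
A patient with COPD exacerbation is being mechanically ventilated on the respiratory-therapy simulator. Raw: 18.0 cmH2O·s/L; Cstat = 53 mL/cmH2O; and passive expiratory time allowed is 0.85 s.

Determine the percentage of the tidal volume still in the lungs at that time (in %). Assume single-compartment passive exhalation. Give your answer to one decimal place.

41.0

τ = R × C = 18.0 × 53 mL/cmH2O = 18.0 × 0.053 L/cmH2O = 0.954 s.
Passive exhalation: V(t)/V₀ = e^(−t/τ) = e^(−0.85/0.954) = 0.4103.
Fraction remaining = 0.4103 → 41.03%.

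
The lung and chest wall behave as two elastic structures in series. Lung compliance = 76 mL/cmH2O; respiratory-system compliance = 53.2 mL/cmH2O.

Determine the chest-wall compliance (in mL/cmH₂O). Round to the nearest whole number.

1/Ccw = 1/Crs − 1/CL.
1/Ccw = 1/53.2 − 1/76 = 0.005639.
Ccw = 177.34 mL/cmH2O.

177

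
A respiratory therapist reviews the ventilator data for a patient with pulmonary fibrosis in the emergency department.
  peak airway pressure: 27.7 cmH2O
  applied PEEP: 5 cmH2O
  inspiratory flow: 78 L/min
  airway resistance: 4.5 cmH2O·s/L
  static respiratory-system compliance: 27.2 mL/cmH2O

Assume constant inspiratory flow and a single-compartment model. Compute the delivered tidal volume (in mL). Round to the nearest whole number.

Flow: 78 L/min ÷ 60 = 1.3 L/s.
Equation of motion (constant flow): PIP = Vt/C + R·V̇ + PEEP.
Vt/C = PIP − R·V̇ − PEEP = 27.7 − 5.85 − 5 = 16.85 cmH2O.
Vt = C × 16.85 = 27.2 × 16.85 = 458.32 mL.

458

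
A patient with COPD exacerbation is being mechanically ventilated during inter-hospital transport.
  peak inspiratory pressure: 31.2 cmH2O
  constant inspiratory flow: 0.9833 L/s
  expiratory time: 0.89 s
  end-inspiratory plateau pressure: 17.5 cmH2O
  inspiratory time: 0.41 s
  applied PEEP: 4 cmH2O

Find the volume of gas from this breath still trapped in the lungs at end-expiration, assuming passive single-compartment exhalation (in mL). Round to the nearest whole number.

Vt = flow × Ti = 0.9833 L/s × 0.41 s × 1000 mL/L = 403.15 mL.
R = (PIP − Pplat)/V̇ = (31.2 − 17.5) / 0.9833 = 13.7/0.9833 = 13.933 cmH2O·s/L.
C = Vt/(Pplat − PEEP) = 403.15 / (17.5 − 4) = 403.15/13.5 = 29.863 mL/cmH2O.
τ = R × C = 13.933 × 0.02986 L/cmH2O = 0.416 s.
Fraction remaining = e^(−Te/τ) = e^(−0.89/0.416) = 0.1177.
Trapped volume = 403.15 × 0.1177 = 47.451 mL.

47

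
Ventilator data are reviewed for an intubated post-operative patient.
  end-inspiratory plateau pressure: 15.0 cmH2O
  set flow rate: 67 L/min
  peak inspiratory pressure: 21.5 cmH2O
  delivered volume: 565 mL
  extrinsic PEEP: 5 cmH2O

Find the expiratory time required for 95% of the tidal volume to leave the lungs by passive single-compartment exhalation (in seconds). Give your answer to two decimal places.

0.99

Flow: 67 L/min ÷ 60 = 1.1167 L/s.
R = (PIP − Pplat)/V̇ = (21.5 − 15.0) / 1.1167 = 6.5/1.1167 = 5.821 cmH2O·s/L.
C = Vt/(Pplat − PEEP) = 565.0 / (15.0 − 5) = 565.0/10.0 = 56.5 mL/cmH2O.
τ = R × C = 5.821 × 0.0565 L/cmH2O = 0.3289 s.
t = −τ·ln(1 − 0.95) = −0.3289·ln(0.05) = 0.9853 s.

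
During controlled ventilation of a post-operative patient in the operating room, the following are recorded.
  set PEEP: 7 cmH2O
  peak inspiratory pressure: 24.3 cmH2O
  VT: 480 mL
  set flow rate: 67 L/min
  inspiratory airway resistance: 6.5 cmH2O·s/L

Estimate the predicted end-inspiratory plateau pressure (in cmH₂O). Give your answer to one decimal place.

17.0

Flow: 67 L/min ÷ 60 = 1.1167 L/s.
Pplat = PIP − Raw × flow = 24.3 − 6.5 × 1.1167 = 24.3 − 7.259 = 17.041 cmH2O.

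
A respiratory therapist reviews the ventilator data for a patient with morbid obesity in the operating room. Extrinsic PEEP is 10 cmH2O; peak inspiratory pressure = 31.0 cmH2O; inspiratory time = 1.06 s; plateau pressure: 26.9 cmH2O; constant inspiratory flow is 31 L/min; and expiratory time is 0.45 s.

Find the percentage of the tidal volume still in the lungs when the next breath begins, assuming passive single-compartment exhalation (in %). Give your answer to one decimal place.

Flow: 31 L/min ÷ 60 = 0.5167 L/s.
Vt = flow × Ti = 0.5167 L/s × 1.06 s × 1000 mL/L = 547.7 mL.
R = (PIP − Pplat)/V̇ = (31.0 − 26.9) / 0.5167 = 4.1/0.5167 = 7.935 cmH2O·s/L.
C = Vt/(Pplat − PEEP) = 547.7 / (26.9 − 10) = 547.7/16.9 = 32.408 mL/cmH2O.
τ = R × C = 7.935 × 0.03241 L/cmH2O = 0.2572 s.
Fraction remaining at end-expiration = e^(−Te/τ) = e^(−0.45/0.2572) = 0.1738 → 17.38%.

17.4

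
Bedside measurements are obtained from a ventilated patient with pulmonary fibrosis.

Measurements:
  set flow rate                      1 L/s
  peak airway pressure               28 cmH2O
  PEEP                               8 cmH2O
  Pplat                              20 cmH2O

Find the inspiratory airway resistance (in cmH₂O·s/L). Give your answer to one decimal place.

Raw = (PIP − Pplat) / flow = (28 − 20) / 1 = 8.0 / 1 = 8.0 cmH2O·s/L.

8.0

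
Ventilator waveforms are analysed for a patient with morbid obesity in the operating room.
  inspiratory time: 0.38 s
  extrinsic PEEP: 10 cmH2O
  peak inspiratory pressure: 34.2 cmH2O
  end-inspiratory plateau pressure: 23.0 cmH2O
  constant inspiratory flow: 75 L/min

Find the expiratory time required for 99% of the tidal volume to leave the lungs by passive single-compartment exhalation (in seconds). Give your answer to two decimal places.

Flow: 75 L/min ÷ 60 = 1.25 L/s.
Vt = flow × Ti = 1.25 L/s × 0.38 s × 1000 mL/L = 475.0 mL.
R = (PIP − Pplat)/V̇ = (34.2 − 23.0) / 1.25 = 11.2/1.25 = 8.96 cmH2O·s/L.
C = Vt/(Pplat − PEEP) = 475.0 / (23.0 − 10) = 475.0/13.0 = 36.538 mL/cmH2O.
τ = R × C = 8.96 × 0.03654 L/cmH2O = 0.3274 s.
t = −τ·ln(1 − 0.99) = −0.3274·ln(0.01) = 1.508 s.

1.51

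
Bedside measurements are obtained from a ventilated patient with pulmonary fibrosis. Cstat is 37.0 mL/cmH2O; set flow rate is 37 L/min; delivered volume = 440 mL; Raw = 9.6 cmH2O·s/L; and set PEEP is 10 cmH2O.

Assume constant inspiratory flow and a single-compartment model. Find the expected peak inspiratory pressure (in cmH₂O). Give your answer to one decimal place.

27.8

Flow: 37 L/min ÷ 60 = 0.6167 L/s.
Equation of motion (constant flow): PIP = Vt/C + R·V̇ + PEEP.
PIP = 440/37.0 + 9.6×0.6167 + 10 = 11.892 + 5.92 + 10 = 27.812 cmH2O.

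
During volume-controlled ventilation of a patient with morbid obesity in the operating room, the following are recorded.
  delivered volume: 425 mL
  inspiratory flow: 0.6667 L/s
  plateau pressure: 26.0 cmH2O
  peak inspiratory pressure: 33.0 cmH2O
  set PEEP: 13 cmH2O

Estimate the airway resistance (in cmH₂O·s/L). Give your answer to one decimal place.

Raw = (PIP − Pplat) / flow = (33.0 − 26.0) / 0.6667 = 7.0 / 0.6667 = 10.499 cmH2O·s/L.

10.5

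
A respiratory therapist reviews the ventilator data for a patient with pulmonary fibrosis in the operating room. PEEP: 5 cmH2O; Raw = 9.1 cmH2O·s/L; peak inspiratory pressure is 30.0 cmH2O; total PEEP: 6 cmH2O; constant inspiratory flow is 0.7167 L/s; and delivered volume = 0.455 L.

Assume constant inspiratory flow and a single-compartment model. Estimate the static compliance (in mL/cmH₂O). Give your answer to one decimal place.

26.0

Total PEEP = 6 cmH2O (set 5 + intrinsic 1); this is the baseline alveolar pressure.
Equation of motion (constant flow): PIP = Vt/C + R·V̇ + PEEP.
Vt/C = PIP − R·V̇ − PEEP = 30.0 − 9.1×0.7167 − 6 = 30.0 − 6.522 − 6 = 17.478 cmH2O.
C = Vt / 17.478 = 455 / 17.478 = 26.033 mL/cmH2O.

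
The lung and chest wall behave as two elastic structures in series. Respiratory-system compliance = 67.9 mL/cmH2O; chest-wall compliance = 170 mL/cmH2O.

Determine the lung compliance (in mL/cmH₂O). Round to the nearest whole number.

113

1/CL = 1/Crs − 1/Ccw.
1/CL = 1/67.9 − 1/170 = 0.008845.
CL = 113.06 mL/cmH2O.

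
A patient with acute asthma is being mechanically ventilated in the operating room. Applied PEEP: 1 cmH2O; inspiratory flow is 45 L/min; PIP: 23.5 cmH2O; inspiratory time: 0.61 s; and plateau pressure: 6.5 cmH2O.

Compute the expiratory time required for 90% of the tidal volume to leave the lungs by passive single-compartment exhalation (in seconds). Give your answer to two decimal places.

4.34

Flow: 45 L/min ÷ 60 = 0.75 L/s.
Vt = flow × Ti = 0.75 L/s × 0.61 s × 1000 mL/L = 457.5 mL.
R = (PIP − Pplat)/V̇ = (23.5 − 6.5) / 0.75 = 17.0/0.75 = 22.667 cmH2O·s/L.
C = Vt/(Pplat − PEEP) = 457.5 / (6.5 − 1) = 457.5/5.5 = 83.182 mL/cmH2O.
τ = R × C = 22.667 × 0.08318 L/cmH2O = 1.885 s.
t = −τ·ln(1 − 0.90) = −1.885·ln(0.1) = 4.34 s.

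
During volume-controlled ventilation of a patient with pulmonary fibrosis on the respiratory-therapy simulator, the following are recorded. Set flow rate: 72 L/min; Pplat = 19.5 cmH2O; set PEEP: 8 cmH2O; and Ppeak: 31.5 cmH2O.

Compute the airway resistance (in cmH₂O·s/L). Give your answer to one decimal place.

10.0

Flow: 72 L/min ÷ 60 = 1.2 L/s.
Raw = (PIP − Pplat) / flow = (31.5 − 19.5) / 1.2 = 12.0 / 1.2 = 10.0 cmH2O·s/L.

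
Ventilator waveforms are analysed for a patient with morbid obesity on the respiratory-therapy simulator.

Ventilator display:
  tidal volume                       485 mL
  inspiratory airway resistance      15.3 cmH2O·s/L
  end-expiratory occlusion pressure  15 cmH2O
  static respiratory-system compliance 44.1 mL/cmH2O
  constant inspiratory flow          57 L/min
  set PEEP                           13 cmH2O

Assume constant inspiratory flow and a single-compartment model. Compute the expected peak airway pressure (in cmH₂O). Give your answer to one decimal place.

Flow: 57 L/min ÷ 60 = 0.95 L/s.
Total PEEP = 15 cmH2O (set 13 + intrinsic 2); this is the baseline alveolar pressure.
Equation of motion (constant flow): PIP = Vt/C + R·V̇ + PEEP.
PIP = 485/44.1 + 15.3×0.95 + 15 = 10.998 + 14.535 + 15 = 40.533 cmH2O.

40.5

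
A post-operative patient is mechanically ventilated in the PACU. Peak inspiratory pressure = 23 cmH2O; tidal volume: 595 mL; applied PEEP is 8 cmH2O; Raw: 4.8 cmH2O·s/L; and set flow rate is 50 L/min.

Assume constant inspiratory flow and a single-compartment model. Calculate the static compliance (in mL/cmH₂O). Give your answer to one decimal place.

Flow: 50 L/min ÷ 60 = 0.8333 L/s.
Equation of motion (constant flow): PIP = Vt/C + R·V̇ + PEEP.
Vt/C = PIP − R·V̇ − PEEP = 23 − 4.8×0.8333 − 8 = 23 − 4.0 − 8 = 11.0 cmH2O.
C = Vt / 11.0 = 595 / 11.0 = 54.091 mL/cmH2O.

54.1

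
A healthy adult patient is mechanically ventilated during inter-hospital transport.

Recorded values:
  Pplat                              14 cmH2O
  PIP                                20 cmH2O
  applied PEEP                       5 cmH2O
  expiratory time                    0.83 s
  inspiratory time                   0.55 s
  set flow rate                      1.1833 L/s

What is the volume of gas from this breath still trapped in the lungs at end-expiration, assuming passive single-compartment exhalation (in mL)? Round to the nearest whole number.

68

Vt = flow × Ti = 1.1833 L/s × 0.55 s × 1000 mL/L = 650.82 mL.
R = (PIP − Pplat)/V̇ = (20 − 14) / 1.1833 = 6.0/1.1833 = 5.071 cmH2O·s/L.
C = Vt/(Pplat − PEEP) = 650.82 / (14 − 5) = 650.82/9.0 = 72.313 mL/cmH2O.
τ = R × C = 5.071 × 0.07231 L/cmH2O = 0.3667 s.
Fraction remaining = e^(−Te/τ) = e^(−0.83/0.3667) = 0.104.
Trapped volume = 650.82 × 0.104 = 67.685 mL.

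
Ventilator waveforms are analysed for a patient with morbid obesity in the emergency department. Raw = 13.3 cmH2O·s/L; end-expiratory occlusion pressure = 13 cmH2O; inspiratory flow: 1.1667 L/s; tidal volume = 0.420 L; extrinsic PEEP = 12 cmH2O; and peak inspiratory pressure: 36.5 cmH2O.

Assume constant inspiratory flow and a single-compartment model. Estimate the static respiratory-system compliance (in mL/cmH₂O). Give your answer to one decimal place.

Total PEEP = 13 cmH2O (set 12 + intrinsic 1); this is the baseline alveolar pressure.
Equation of motion (constant flow): PIP = Vt/C + R·V̇ + PEEP.
Vt/C = PIP − R·V̇ − PEEP = 36.5 − 13.3×1.1667 − 13 = 36.5 − 15.517 − 13 = 7.983 cmH2O.
C = Vt / 7.983 = 420 / 7.983 = 52.612 mL/cmH2O.

52.6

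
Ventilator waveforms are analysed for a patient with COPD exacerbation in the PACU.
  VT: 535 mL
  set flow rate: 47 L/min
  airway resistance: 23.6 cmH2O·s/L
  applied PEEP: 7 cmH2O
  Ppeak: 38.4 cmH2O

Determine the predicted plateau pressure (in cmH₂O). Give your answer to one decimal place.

Flow: 47 L/min ÷ 60 = 0.7833 L/s.
Pplat = PIP − Raw × flow = 38.4 − 23.6 × 0.7833 = 38.4 − 18.486 = 19.914 cmH2O.

19.9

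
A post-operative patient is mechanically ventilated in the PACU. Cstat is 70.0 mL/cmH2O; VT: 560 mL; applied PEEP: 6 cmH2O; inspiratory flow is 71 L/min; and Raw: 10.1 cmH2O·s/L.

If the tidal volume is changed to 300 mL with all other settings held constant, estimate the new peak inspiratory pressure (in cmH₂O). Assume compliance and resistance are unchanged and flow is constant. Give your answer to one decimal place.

Flow: 71 L/min ÷ 60 = 1.1833 L/s.
PIP = Vt/C + R·V̇ + PEEP (constant-flow equation of motion).
Only the elastic term changes: ΔPIP = ΔVt / C = (300 − 560) / 70.0 = -3.714 cmH2O.
Original PIP = 560/70.0 + 10.1×1.1833 + 6 = 25.951 cmH2O; new PIP = 25.951 + (-3.714) = 22.237 cmH2O.

22.2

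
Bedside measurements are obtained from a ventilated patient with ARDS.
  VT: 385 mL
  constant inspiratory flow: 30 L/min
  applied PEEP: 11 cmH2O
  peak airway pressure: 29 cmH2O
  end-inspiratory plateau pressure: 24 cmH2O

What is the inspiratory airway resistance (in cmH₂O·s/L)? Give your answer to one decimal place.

Flow: 30 L/min ÷ 60 = 0.5 L/s.
Raw = (PIP − Pplat) / flow = (29 − 24) / 0.5 = 5.0 / 0.5 = 10.0 cmH2O·s/L.

10.0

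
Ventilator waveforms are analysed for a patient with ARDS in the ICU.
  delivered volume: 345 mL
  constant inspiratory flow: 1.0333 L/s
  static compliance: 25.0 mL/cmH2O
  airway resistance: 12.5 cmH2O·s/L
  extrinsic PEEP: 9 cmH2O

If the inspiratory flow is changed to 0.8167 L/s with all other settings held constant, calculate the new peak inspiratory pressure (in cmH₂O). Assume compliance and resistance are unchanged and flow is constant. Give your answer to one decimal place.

PIP = Vt/C + R·V̇ + PEEP (constant-flow equation of motion).
Only the resistive term changes: ΔPIP = R × ΔV̇ = 12.5 × (0.8167 − 1.0333) = 12.5 × -0.2166 = -2.708 cmH2O.
Original PIP = 345/25.0 + 12.5×1.0333 + 9 = 35.716 cmH2O; new PIP = 35.716 + (-2.708) = 33.008 cmH2O.

33.0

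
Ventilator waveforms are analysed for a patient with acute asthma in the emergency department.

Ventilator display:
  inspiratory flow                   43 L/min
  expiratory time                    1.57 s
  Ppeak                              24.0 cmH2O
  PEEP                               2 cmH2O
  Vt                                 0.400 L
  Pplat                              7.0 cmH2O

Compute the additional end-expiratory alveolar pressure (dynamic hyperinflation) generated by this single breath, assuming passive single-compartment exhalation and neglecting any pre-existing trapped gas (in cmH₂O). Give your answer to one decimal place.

Flow: 43 L/min ÷ 60 = 0.7167 L/s.
R = (PIP − Pplat)/V̇ = (24.0 − 7.0) / 0.7167 = 17.0/0.7167 = 23.72 cmH2O·s/L.
C = Vt/(Pplat − PEEP) = 400.0 / (7.0 − 2) = 400.0/5.0 = 80.0 mL/cmH2O.
τ = R × C = 23.72 × 0.08 L/cmH2O = 1.898 s.
Fraction remaining = e^(−Te/τ) = e^(−1.57/1.898) = 0.4373; trapped volume = 400.0 × 0.4373 = 174.92 mL.
Additional alveolar pressure from trapping ≈ V_trapped / C = 174.92 / 80.0 = 2.187 cmH2O.

2.2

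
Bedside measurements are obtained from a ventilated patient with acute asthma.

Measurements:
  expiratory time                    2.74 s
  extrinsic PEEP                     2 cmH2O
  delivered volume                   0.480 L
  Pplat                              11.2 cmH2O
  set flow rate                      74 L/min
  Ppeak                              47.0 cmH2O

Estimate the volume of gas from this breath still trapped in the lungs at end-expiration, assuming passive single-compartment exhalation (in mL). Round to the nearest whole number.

Flow: 74 L/min ÷ 60 = 1.2333 L/s.
R = (PIP − Pplat)/V̇ = (47.0 − 11.2) / 1.2333 = 35.8/1.2333 = 29.028 cmH2O·s/L.
C = Vt/(Pplat − PEEP) = 480.0 / (11.2 − 2) = 480.0/9.2 = 52.174 mL/cmH2O.
τ = R × C = 29.028 × 0.05217 L/cmH2O = 1.514 s.
Fraction remaining = e^(−Te/τ) = e^(−2.74/1.514) = 0.1637.
Trapped volume = 480.0 × 0.1637 = 78.576 mL.

79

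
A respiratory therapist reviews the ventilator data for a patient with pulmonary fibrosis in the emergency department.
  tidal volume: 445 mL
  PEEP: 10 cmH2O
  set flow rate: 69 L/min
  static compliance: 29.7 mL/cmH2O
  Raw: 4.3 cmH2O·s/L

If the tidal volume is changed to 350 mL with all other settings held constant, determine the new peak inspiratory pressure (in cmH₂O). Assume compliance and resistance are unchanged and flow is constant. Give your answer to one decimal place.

26.7

Flow: 69 L/min ÷ 60 = 1.15 L/s.
PIP = Vt/C + R·V̇ + PEEP (constant-flow equation of motion).
Only the elastic term changes: ΔPIP = ΔVt / C = (350 − 445) / 29.7 = -3.199 cmH2O.
Original PIP = 445/29.7 + 4.3×1.15 + 10 = 29.928 cmH2O; new PIP = 29.928 + (-3.199) = 26.729 cmH2O.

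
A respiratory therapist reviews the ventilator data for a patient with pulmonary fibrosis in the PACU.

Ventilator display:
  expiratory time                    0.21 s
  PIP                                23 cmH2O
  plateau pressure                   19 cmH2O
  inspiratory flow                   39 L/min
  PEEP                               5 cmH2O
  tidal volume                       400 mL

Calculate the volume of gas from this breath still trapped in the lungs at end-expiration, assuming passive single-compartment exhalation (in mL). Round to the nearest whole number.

Flow: 39 L/min ÷ 60 = 0.65 L/s.
R = (PIP − Pplat)/V̇ = (23 − 19) / 0.65 = 4.0/0.65 = 6.154 cmH2O·s/L.
C = Vt/(Pplat − PEEP) = 400.0 / (19 − 5) = 400.0/14.0 = 28.571 mL/cmH2O.
τ = R × C = 6.154 × 0.02857 L/cmH2O = 0.1758 s.
Fraction remaining = e^(−Te/τ) = e^(−0.21/0.1758) = 0.3028.
Trapped volume = 400.0 × 0.3028 = 121.12 mL.

121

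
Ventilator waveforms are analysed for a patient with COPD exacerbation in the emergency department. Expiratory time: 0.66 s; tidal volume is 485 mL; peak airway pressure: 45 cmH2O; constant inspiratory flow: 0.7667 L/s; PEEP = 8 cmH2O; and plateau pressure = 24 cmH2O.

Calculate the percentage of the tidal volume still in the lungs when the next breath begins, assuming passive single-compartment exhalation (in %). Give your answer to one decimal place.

45.2

R = (PIP − Pplat)/V̇ = (45 − 24) / 0.7667 = 21.0/0.7667 = 27.39 cmH2O·s/L.
C = Vt/(Pplat − PEEP) = 485.0 / (24 − 8) = 485.0/16.0 = 30.313 mL/cmH2O.
τ = R × C = 27.39 × 0.03031 L/cmH2O = 0.8302 s.
Fraction remaining at end-expiration = e^(−Te/τ) = e^(−0.66/0.8302) = 0.4516 → 45.16%.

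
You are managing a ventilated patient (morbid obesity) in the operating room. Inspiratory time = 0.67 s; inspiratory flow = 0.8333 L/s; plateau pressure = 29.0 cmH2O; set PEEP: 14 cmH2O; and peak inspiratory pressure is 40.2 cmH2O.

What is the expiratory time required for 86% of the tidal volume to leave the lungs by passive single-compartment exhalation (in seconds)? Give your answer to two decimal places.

0.98

Vt = flow × Ti = 0.8333 L/s × 0.67 s × 1000 mL/L = 558.31 mL.
R = (PIP − Pplat)/V̇ = (40.2 − 29.0) / 0.8333 = 11.2/0.8333 = 13.441 cmH2O·s/L.
C = Vt/(Pplat − PEEP) = 558.31 / (29.0 − 14) = 558.31/15.0 = 37.221 mL/cmH2O.
τ = R × C = 13.441 × 0.03722 L/cmH2O = 0.5003 s.
t = −τ·ln(1 − 0.86) = −0.5003·ln(0.14) = 0.9836 s.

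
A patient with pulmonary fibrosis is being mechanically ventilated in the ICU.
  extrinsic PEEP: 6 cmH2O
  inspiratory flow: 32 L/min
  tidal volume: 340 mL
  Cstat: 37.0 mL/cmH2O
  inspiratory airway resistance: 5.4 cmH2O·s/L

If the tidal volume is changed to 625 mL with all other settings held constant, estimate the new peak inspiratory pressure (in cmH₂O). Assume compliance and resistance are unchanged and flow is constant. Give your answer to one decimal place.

Flow: 32 L/min ÷ 60 = 0.5333 L/s.
PIP = Vt/C + R·V̇ + PEEP (constant-flow equation of motion).
Only the elastic term changes: ΔPIP = ΔVt / C = (625 − 340) / 37.0 = 7.703 cmH2O.
Original PIP = 340/37.0 + 5.4×0.5333 + 6 = 18.069 cmH2O; new PIP = 18.069 + (7.703) = 25.772 cmH2O.

25.8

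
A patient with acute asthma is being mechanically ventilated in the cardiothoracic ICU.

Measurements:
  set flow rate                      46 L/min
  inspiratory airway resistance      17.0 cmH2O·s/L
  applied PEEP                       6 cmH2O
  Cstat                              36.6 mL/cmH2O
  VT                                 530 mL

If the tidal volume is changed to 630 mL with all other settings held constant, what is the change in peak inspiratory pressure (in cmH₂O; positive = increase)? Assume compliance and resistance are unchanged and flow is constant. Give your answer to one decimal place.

PIP = Vt/C + R·V̇ + PEEP (constant-flow equation of motion).
Only the elastic term changes: ΔPIP = ΔVt / C = (630 − 530) / 36.6 = 2.732 cmH2O.

2.7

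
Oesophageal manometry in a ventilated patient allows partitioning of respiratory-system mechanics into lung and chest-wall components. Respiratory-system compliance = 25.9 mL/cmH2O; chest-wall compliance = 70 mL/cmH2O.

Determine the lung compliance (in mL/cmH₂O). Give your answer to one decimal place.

41.1

1/CL = 1/Crs − 1/Ccw.
1/CL = 1/25.9 − 1/70 = 0.02432.
CL = 41.118 mL/cmH2O.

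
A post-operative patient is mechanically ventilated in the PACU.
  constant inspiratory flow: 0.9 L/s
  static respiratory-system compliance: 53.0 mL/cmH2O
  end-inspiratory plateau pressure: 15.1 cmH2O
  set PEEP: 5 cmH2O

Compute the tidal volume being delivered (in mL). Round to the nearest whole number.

535

Vt = Cstat × (Pplat − PEEP) = 53.0 × (15.1 − 5) = 53.0 × 10.1 = 535.3 mL.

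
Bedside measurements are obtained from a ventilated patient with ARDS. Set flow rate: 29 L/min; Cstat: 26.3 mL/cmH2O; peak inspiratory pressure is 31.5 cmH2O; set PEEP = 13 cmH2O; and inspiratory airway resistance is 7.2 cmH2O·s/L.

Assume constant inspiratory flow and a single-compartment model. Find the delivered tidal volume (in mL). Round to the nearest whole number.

Flow: 29 L/min ÷ 60 = 0.4833 L/s.
Equation of motion (constant flow): PIP = Vt/C + R·V̇ + PEEP.
Vt/C = PIP − R·V̇ − PEEP = 31.5 − 3.48 − 13 = 15.02 cmH2O.
Vt = C × 15.02 = 26.3 × 15.02 = 395.03 mL.

395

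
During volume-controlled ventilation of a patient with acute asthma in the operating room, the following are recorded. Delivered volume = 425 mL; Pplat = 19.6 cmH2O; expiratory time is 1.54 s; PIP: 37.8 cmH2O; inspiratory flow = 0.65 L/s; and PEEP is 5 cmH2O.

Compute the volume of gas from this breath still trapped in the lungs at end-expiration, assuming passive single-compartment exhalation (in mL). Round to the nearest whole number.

R = (PIP − Pplat)/V̇ = (37.8 − 19.6) / 0.65 = 18.2/0.65 = 28.0 cmH2O·s/L.
C = Vt/(Pplat − PEEP) = 425.0 / (19.6 − 5) = 425.0/14.6 = 29.11 mL/cmH2O.
τ = R × C = 28.0 × 0.02911 L/cmH2O = 0.8151 s.
Fraction remaining = e^(−Te/τ) = e^(−1.54/0.8151) = 0.1512.
Trapped volume = 425.0 × 0.1512 = 64.26 mL.

64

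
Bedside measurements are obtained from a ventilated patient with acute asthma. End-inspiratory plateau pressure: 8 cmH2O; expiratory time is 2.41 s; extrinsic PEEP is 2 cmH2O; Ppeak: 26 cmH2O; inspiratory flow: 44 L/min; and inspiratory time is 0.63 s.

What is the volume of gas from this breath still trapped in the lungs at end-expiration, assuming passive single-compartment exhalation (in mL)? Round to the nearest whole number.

Flow: 44 L/min ÷ 60 = 0.7333 L/s.
Vt = flow × Ti = 0.7333 L/s × 0.63 s × 1000 mL/L = 461.98 mL.
R = (PIP − Pplat)/V̇ = (26 − 8) / 0.7333 = 18.0/0.7333 = 24.547 cmH2O·s/L.
C = Vt/(Pplat − PEEP) = 461.98 / (8 − 2) = 461.98/6.0 = 76.997 mL/cmH2O.
τ = R × C = 24.547 × 0.077 L/cmH2O = 1.89 s.
Fraction remaining = e^(−Te/τ) = e^(−2.41/1.89) = 0.2794.
Trapped volume = 461.98 × 0.2794 = 129.08 mL.

129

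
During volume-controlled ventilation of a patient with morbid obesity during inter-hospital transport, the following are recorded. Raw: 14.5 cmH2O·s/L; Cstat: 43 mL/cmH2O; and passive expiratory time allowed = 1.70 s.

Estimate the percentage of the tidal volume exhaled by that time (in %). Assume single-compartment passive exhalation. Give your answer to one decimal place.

93.5

τ = R × C = 14.5 × 43 mL/cmH2O = 14.5 × 0.043 L/cmH2O = 0.6235 s.
Passive exhalation: V(t)/V₀ = e^(−t/τ) = e^(−1.70/0.6235) = 0.06545.
Fraction exhaled = 1 − 0.06545 = 0.9346 → 93.46%.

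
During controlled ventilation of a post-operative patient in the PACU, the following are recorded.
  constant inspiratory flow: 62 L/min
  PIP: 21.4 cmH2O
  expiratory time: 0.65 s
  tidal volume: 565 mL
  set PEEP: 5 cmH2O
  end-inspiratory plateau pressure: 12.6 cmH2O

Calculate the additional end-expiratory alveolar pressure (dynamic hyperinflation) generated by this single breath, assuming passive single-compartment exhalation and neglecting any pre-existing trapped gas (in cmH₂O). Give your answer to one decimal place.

2.7

Flow: 62 L/min ÷ 60 = 1.0333 L/s.
R = (PIP − Pplat)/V̇ = (21.4 − 12.6) / 1.0333 = 8.8/1.0333 = 8.516 cmH2O·s/L.
C = Vt/(Pplat − PEEP) = 565.0 / (12.6 − 5) = 565.0/7.6 = 74.342 mL/cmH2O.
τ = R × C = 8.516 × 0.07434 L/cmH2O = 0.6331 s.
Fraction remaining = e^(−Te/τ) = e^(−0.65/0.6331) = 0.3582; trapped volume = 565.0 × 0.3582 = 202.38 mL.
Additional alveolar pressure from trapping ≈ V_trapped / C = 202.38 / 74.342 = 2.722 cmH2O.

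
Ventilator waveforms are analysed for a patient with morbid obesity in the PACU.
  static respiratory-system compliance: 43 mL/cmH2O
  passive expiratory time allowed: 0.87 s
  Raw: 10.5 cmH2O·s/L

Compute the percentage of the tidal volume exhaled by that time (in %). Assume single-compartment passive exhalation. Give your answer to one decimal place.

τ = R × C = 10.5 × 43 mL/cmH2O = 10.5 × 0.043 L/cmH2O = 0.4515 s.
Passive exhalation: V(t)/V₀ = e^(−t/τ) = e^(−0.87/0.4515) = 0.1456.
Fraction exhaled = 1 − 0.1456 = 0.8544 → 85.44%.

85.4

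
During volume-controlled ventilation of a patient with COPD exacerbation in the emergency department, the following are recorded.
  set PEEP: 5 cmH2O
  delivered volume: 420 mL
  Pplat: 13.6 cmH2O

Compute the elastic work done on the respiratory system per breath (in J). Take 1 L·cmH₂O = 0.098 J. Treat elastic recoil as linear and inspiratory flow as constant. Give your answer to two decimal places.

0.18

Elastic work ≈ ½ × (Pplat − PEEP) × Vt = 0.5 × (13.6 − 5) × 0.420 L = 0.5 × 8.6 × 0.420 = 1.806 L·cmH2O.
× 0.098 J/(L·cmH2O) → 0.177 J.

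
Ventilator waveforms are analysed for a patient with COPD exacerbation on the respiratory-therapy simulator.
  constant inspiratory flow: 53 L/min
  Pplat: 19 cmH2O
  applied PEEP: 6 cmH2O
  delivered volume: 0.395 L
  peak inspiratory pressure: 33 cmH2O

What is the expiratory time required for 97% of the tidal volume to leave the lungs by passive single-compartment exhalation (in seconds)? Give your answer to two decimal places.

Flow: 53 L/min ÷ 60 = 0.8833 L/s.
R = (PIP − Pplat)/V̇ = (33 − 19) / 0.8833 = 14.0/0.8833 = 15.85 cmH2O·s/L.
C = Vt/(Pplat − PEEP) = 395.0 / (19 − 6) = 395.0/13.0 = 30.385 mL/cmH2O.
τ = R × C = 15.85 × 0.03039 L/cmH2O = 0.4817 s.
t = −τ·ln(1 − 0.97) = −0.4817·ln(0.03) = 1.689 s.

1.69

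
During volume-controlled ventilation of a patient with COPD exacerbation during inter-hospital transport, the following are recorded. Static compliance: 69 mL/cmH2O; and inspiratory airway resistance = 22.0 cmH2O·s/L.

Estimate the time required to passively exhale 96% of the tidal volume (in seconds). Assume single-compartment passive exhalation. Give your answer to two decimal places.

τ = R × C = 22.0 × 69 mL/cmH2O = 22.0 × 0.069 L/cmH2O = 1.518 s.
Exhaled fraction f = 1 − e^(−t/τ) → t = −τ·ln(1 − f) = −1.518·ln(0.04) = 4.886 s.

4.89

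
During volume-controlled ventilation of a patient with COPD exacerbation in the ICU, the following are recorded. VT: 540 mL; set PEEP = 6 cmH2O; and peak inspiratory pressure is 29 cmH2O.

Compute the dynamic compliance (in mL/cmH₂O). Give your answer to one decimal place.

Dynamic compliance = Vt / (PIP − PEEP) = 540 / (29 − 6) = 540 / 23.0 = 23.478 mL/cmH2O.

23.5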